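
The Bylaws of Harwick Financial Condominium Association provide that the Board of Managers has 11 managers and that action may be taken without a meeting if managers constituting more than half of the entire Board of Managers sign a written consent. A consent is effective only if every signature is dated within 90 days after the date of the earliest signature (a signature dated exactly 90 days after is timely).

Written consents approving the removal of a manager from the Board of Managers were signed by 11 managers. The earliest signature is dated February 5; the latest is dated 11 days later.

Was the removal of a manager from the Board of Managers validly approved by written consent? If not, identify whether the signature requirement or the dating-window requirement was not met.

Effective — both the signature and dating-window requirements are satisfied.

Signatures required: more than half of 11 — a majority of 11 is 6, so 6 needed; 11 signed. Sufficient.
Dating window: the latest signature is 11 days after the earliest; the limit is 90 days. Within the window.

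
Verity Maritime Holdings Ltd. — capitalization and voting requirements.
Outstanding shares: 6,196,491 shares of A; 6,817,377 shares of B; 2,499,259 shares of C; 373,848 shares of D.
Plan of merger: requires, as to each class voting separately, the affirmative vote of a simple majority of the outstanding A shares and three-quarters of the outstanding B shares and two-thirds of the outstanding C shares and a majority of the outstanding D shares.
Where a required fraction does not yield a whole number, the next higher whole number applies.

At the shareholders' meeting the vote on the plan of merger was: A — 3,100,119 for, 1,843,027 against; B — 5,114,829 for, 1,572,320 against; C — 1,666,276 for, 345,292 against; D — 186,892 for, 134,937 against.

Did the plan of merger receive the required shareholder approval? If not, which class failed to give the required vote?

A: a majority of 6196491 is 3098246; 3,098,246 required, 3,100,119 in favor — approved.
B: 3/4 of 6817377 = 5113032.75, rounded up to 5113033; 5,113,033 required, 5,114,829 in favor — approved.
C: 2/3 of 2499259 = 1666172.67, rounded up to 1666173; 1,666,173 required, 1,666,276 in favor — approved.
D: a majority of 373848 is 186925; 186,925 required, 186,892 in favor — not approved.

Not approved — the D shares did not give the required vote.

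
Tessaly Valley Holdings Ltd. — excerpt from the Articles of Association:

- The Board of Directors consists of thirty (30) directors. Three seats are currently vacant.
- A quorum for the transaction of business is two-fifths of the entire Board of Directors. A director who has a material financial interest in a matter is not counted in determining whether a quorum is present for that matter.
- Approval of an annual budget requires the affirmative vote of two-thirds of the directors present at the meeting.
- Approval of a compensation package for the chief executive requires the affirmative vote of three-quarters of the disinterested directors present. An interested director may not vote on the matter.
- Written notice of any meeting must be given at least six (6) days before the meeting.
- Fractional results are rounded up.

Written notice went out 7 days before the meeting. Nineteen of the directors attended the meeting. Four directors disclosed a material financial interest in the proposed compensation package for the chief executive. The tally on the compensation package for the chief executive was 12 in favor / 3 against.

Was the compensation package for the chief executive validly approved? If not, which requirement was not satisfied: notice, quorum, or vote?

Notice: 7 days given; 6 required (7 ≥ 6). Satisfied.
Quorum: 19 present, but the 4 interested directors do not count, leaving 15. Quorum is 12. Satisfied.
Vote: the compensation package for the chief executive requires three-fourths of the disinterested directors present (19 − 4 = 15). 3/4 of 15 = 11.25, rounded up to 12, so 12 affirmative votes are needed; 12 voted in favor. Satisfied.

Valid — all requirements satisfied.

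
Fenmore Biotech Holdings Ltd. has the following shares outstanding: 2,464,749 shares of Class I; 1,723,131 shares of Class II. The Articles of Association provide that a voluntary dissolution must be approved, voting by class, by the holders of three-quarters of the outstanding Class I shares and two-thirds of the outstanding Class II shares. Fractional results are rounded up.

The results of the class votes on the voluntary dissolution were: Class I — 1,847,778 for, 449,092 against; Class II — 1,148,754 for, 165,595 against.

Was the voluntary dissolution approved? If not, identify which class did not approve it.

Class I: 3/4 of 2464749 = 1848561.75, rounded up to 1848562; 1,848,562 required, 1,847,778 in favor — not approved.
Class II: 2/3 of 1723131 = 1148754; 1,148,754 required, 1,148,754 in favor — approved.

Not approved — the Class I shares did not give the required vote.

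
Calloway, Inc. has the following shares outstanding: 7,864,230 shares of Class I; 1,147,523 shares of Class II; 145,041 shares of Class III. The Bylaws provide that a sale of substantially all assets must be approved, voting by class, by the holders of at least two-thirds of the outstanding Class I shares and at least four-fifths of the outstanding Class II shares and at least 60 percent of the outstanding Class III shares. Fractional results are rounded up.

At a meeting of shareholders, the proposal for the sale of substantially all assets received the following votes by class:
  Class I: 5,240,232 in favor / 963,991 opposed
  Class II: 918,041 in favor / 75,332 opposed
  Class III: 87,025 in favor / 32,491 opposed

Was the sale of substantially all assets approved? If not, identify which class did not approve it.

Class I: 2/3 of 7864230 = 5242820; 5,242,820 required, 5,240,232 in favor — not approved.
Class II: 4/5 of 1147523 = 918018.40, rounded up to 918019; 918,019 required, 918,041 in favor — approved.
Class III: 3/5 of 145041 = 87024.60, rounded up to 87025; 87,025 required, 87,025 in favor — approved.

Not approved — the Class I shares did not give the required vote.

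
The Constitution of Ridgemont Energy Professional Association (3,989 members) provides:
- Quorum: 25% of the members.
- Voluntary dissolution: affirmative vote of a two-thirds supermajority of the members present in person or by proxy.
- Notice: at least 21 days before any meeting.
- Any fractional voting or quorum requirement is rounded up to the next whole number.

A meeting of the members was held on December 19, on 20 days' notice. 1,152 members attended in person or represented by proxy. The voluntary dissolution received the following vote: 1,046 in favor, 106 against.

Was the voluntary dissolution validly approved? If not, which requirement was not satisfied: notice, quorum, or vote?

Notice: 20 days given; 21 required. Not satisfied.
Quorum: 25% of 3,989 = 997.25, rounded up to 998; 1,152 present. Satisfied.
Vote: requires two-thirds of those present (1,152); 2/3 of 1152 = 768, so 768 needed; 1,046 in favor. Satisfied.

Invalid — notice requirement not satisfied.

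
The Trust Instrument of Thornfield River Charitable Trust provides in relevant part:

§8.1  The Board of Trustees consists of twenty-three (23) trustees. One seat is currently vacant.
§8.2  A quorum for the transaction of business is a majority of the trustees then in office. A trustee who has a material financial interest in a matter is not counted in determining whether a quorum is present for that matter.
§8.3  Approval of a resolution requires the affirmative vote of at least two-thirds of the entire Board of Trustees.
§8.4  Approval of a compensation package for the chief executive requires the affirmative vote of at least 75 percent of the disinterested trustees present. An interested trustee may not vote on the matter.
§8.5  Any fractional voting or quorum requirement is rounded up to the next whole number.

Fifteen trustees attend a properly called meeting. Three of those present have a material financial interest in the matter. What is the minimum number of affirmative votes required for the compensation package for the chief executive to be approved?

The compensation package for the chief executive requires three-fourths of the disinterested trustees present (15 − 3 = 12).
3/4 of 12 = 9.

9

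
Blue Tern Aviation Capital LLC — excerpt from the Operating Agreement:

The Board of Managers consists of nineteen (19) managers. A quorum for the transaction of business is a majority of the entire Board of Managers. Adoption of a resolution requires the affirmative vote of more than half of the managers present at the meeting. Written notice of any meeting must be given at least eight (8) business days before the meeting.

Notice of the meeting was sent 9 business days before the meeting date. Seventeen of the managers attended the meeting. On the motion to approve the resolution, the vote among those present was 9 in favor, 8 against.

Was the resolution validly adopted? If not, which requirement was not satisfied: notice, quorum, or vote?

Valid — all requirements satisfied.

Notice: 9 business days given; 8 required (9 ≥ 8). Satisfied.
Quorum: 17 present; quorum is 10. Satisfied.
Vote: the resolution requires a majority of the managers present (17). A majority of 17 is 9, so 9 affirmative votes are needed; 9 voted in favor. Satisfied.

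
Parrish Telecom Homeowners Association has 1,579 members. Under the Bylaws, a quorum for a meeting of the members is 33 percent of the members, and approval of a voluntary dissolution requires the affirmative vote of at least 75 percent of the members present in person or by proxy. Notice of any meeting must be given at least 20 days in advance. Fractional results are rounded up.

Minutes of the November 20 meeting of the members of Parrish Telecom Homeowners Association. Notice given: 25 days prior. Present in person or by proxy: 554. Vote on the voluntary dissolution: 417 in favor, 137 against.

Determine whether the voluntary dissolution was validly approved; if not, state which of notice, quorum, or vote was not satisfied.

Valid — all requirements satisfied.

Notice: 25 days given; 20 required. Satisfied.
Quorum: 33% of 1,579 = 521.07, rounded up to 522; 554 present. Satisfied.
Vote: requires three-fourths of those present (554); 3/4 of 554 = 415.50, rounded up to 416, so 416 needed; 417 in favor. Satisfied.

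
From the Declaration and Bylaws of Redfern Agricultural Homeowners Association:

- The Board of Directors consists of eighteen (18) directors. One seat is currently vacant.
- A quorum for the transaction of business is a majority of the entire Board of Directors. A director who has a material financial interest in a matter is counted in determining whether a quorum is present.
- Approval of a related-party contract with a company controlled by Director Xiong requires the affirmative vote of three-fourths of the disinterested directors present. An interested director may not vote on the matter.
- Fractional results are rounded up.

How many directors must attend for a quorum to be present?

10

A majority of 18 is 10.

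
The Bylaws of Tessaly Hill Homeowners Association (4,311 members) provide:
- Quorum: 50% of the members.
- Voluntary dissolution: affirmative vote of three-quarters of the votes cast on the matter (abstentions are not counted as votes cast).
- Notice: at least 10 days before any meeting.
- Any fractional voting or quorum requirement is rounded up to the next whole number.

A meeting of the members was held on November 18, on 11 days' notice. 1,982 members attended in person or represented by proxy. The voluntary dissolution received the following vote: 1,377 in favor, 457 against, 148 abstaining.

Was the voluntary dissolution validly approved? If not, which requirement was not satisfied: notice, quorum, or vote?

Notice: 11 days given; 10 required. Satisfied.
Quorum: 50% of 4,311 = 2,155.50, rounded up to 2,156; 1,982 present. Not satisfied.
Vote: requires three-fourths of the votes cast (1,982 − 148 abstaining = 1,834); 3/4 of 1834 = 1375.50, rounded up to 1376, so 1,376 needed; 1,377 in favor. Satisfied.

Invalid — quorum requirement not satisfied.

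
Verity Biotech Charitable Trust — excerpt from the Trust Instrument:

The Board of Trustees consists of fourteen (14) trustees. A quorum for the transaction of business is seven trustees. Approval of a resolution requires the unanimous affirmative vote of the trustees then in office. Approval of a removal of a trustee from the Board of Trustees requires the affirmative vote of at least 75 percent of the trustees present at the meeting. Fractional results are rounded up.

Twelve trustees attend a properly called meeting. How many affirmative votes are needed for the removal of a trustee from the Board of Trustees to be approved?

9

The removal of a trustee from the Board of Trustees requires three-fourths of the trustees present (12).
3/4 of 12 = 9.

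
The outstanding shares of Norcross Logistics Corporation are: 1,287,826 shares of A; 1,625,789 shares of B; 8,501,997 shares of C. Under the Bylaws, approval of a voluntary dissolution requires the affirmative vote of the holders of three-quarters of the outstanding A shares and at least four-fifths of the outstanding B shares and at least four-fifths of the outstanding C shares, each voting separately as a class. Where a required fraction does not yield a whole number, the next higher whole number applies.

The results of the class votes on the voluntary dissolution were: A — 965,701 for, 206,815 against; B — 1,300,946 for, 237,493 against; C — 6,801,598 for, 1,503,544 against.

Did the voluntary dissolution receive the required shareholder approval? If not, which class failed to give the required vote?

Not approved — the A shares did not give the required vote.

A: 3/4 of 1287826 = 965869.50, rounded up to 965870; 965,870 required, 965,701 in favor — not approved.
B: 4/5 of 1625789 = 1300631.20, rounded up to 1300632; 1,300,632 required, 1,300,946 in favor — approved.
C: 4/5 of 8501997 = 6801597.60, rounded up to 6801598; 6,801,598 required, 6,801,598 in favor — approved.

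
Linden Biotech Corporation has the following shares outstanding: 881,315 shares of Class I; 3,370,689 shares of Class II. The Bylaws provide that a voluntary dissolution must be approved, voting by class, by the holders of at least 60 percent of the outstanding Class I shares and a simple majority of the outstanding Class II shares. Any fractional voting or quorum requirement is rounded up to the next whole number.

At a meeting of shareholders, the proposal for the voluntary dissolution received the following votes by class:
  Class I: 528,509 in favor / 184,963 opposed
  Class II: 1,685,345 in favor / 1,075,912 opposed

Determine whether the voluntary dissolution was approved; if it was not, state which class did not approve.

Not approved — the Class I shares did not give the required vote.

Class I: 3/5 of 881315 = 528789; 528,789 required, 528,509 in favor — not approved.
Class II: a majority of 3370689 is 1685345; 1,685,345 required, 1,685,345 in favor — approved.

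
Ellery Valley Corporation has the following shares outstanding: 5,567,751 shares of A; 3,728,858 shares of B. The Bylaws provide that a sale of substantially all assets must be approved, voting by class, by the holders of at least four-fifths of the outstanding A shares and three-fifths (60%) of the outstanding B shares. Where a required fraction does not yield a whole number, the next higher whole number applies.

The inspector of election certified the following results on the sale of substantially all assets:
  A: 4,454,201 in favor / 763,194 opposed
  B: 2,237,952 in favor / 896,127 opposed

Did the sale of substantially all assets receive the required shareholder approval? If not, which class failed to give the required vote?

Approved — every class gave the required vote.

A: 4/5 of 5567751 = 4454200.80, rounded up to 4454201; 4,454,201 required, 4,454,201 in favor — approved.
B: 3/5 of 3728858 = 2237314.80, rounded up to 2237315; 2,237,315 required, 2,237,952 in favor — approved.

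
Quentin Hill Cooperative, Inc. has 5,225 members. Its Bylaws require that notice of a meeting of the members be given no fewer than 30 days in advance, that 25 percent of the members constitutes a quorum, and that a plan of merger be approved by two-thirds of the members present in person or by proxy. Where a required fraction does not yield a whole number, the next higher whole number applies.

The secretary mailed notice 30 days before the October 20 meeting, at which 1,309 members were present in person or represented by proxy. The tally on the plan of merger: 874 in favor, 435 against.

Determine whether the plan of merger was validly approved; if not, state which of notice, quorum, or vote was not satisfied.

Valid — all requirements satisfied.

Notice: 30 days given; 30 required. Satisfied.
Quorum: 25% of 5,225 = 1,306.25, rounded up to 1,307; 1,309 present. Satisfied.
Vote: requires two-thirds of those present (1,309); 2/3 of 1309 = 872.67, rounded up to 873, so 873 needed; 874 in favor. Satisfied.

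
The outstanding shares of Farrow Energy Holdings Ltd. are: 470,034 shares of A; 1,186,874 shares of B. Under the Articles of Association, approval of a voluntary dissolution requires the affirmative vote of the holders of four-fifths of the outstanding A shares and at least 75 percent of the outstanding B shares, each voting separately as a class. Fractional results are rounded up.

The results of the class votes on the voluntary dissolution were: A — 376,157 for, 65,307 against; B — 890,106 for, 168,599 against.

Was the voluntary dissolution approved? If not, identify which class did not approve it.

A: 4/5 of 470034 = 376027.20, rounded up to 376028; 376,028 required, 376,157 in favor — approved.
B: 3/4 of 1186874 = 890155.50, rounded up to 890156; 890,156 required, 890,106 in favor — not approved.

Not approved — the B shares did not give the required vote.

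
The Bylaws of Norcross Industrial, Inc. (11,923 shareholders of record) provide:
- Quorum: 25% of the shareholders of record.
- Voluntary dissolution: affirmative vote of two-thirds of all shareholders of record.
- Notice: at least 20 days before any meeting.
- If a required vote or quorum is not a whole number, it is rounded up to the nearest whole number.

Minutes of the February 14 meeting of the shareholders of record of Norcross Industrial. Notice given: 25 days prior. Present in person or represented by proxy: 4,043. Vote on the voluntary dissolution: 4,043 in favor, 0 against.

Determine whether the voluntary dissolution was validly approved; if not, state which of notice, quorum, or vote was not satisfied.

Notice: 25 days given; 20 required. Satisfied.
Quorum: 25% of 11,923 = 2,980.75, rounded up to 2,981; 4,043 present. Satisfied.
Vote: requires two-thirds of all shareholders of record (11,923); 2/3 of 11923 = 7948.67, rounded up to 7949, so 7,949 needed; 4,043 in favor. Not satisfied.

Invalid — vote requirement not satisfied.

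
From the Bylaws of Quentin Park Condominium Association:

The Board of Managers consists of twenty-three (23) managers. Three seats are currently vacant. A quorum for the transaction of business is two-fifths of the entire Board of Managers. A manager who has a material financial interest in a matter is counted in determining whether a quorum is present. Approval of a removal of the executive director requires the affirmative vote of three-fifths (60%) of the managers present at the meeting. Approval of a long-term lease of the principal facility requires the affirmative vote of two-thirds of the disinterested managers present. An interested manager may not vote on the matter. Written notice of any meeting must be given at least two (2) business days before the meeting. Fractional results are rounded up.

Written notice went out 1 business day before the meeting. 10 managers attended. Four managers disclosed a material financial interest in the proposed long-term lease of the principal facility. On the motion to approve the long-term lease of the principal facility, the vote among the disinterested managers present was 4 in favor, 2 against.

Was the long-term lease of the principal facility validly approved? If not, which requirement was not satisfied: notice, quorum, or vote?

Invalid — notice requirement not satisfied.

Notice: 1 business day given; 2 required (1 < 2). Not satisfied.
Quorum: 10 present (interested managers count toward quorum); quorum is 10. Satisfied.
Vote: the long-term lease of the principal facility requires two-thirds of the disinterested managers present (10 − 4 = 6). 2/3 of 6 = 4, so 4 affirmative votes are needed; 4 voted in favor. Satisfied.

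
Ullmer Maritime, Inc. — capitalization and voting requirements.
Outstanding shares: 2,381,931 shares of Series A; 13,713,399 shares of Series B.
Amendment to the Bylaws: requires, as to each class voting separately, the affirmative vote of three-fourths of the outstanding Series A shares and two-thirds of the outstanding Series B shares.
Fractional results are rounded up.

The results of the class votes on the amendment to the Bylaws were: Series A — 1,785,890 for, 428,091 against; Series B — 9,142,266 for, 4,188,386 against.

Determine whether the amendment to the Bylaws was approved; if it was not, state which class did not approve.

Not approved — the Series A shares did not give the required vote.

Series A: 3/4 of 2381931 = 1786448.25, rounded up to 1786449; 1,786,449 required, 1,785,890 in favor — not approved.
Series B: 2/3 of 13713399 = 9142266; 9,142,266 required, 9,142,266 in favor — approved.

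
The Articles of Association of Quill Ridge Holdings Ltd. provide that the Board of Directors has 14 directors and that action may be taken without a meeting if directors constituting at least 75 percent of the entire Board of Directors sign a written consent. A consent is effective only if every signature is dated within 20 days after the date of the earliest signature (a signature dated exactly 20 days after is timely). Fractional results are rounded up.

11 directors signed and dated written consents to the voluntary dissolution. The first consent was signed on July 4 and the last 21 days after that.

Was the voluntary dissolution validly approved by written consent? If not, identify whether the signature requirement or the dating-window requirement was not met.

Not effective — dating-window requirement not satisfied.

Signatures required: at least 75 percent of 14 — 3/4 of 14 = 10.50, rounded up to 11, so 11 needed; 11 signed. Sufficient.
Dating window: the latest signature is 21 days after the earliest; the limit is 20 days. Outside the window.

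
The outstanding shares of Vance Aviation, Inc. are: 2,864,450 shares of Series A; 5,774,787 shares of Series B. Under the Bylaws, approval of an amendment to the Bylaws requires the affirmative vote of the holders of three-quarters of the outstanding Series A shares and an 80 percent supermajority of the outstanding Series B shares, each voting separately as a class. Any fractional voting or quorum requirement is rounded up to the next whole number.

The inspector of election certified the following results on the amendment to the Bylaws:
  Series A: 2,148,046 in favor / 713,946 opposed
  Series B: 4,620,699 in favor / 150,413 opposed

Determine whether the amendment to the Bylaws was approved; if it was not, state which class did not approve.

Series A: 3/4 of 2864450 = 2148337.50, rounded up to 2148338; 2,148,338 required, 2,148,046 in favor — not approved.
Series B: 4/5 of 5774787 = 4619829.60, rounded up to 4619830; 4,619,830 required, 4,620,699 in favor — approved.

Not approved — the Series A shares did not give the required vote.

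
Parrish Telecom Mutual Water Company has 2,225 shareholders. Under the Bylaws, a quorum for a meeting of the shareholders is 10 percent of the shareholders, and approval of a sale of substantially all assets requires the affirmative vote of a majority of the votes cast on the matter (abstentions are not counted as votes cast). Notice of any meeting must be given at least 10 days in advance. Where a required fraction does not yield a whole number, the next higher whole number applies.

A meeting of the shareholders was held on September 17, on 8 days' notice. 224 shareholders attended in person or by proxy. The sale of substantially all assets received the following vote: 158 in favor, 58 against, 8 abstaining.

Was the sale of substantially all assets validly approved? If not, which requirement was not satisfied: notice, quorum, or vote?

Notice: 8 days given; 10 required. Not satisfied.
Quorum: 10% of 2,225 = 222.50, rounded up to 223; 224 present. Satisfied.
Vote: requires a majority of the votes cast (224 − 8 abstaining = 216); a majority of 216 is 109, so 109 needed; 158 in favor. Satisfied.

Invalid — notice requirement not satisfied.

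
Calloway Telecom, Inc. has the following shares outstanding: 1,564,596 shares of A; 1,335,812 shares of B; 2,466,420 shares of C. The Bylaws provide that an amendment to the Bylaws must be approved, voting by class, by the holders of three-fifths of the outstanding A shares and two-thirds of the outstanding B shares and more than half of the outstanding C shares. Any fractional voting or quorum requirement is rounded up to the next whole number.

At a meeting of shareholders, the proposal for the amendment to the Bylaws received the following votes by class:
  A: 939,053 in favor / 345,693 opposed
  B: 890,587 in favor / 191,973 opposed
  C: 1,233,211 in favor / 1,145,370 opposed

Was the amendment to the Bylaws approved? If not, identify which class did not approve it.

Approved — every class gave the required vote.

A: 3/5 of 1564596 = 938757.60, rounded up to 938758; 938,758 required, 939,053 in favor — approved.
B: 2/3 of 1335812 = 890541.33, rounded up to 890542; 890,542 required, 890,587 in favor — approved.
C: a majority of 2466420 is 1233211; 1,233,211 required, 1,233,211 in favor — approved.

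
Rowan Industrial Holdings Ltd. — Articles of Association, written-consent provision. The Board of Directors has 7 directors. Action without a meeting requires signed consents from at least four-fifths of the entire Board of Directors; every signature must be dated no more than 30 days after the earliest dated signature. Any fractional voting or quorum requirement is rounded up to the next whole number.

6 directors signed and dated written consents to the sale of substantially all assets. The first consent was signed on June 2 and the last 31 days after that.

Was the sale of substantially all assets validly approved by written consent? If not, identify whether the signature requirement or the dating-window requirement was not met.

Signatures required: at least four-fifths of 7 — 4/5 of 7 = 5.60, rounded up to 6, so 6 needed; 6 signed. Sufficient.
Dating window: the latest signature is 31 days after the earliest; the limit is 30 days. Outside the window.

Not effective — dating-window requirement not satisfied.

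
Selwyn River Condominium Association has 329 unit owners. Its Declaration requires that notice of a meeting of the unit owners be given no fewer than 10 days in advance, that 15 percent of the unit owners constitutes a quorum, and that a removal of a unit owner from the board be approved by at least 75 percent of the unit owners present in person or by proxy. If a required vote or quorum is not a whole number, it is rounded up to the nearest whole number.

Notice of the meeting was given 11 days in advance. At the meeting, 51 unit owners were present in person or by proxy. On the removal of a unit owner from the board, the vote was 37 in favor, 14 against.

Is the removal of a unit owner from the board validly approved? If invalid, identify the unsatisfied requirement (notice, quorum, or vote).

Invalid — vote requirement not satisfied.

Notice: 11 days given; 10 required. Satisfied.
Quorum: 15% of 329 = 49.35, rounded up to 50; 51 present. Satisfied.
Vote: requires three-fourths of those present (51); 3/4 of 51 = 38.25, rounded up to 39, so 39 needed; 37 in favor. Not satisfied.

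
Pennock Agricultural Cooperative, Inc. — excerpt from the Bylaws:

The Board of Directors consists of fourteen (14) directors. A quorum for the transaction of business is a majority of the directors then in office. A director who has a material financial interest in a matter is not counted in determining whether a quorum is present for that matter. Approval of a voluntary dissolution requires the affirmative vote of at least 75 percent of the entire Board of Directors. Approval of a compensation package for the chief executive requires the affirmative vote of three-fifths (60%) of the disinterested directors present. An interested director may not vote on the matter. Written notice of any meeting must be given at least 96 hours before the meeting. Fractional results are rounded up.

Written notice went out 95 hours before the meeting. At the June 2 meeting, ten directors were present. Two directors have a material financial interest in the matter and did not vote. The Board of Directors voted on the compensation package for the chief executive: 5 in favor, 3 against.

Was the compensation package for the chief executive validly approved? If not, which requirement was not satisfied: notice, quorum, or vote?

Notice: 95 hours given; 96 required (95 < 96). Not satisfied.
Quorum: 10 present, but the 2 interested directors do not count, leaving 8. Quorum is 8. Satisfied.
Vote: the compensation package for the chief executive requires three-fifths of the disinterested directors present (10 − 2 = 8). 3/5 of 8 = 4.80, rounded up to 5, so 5 affirmative votes are needed; 5 voted in favor. Satisfied.

Invalid — notice requirement not satisfied.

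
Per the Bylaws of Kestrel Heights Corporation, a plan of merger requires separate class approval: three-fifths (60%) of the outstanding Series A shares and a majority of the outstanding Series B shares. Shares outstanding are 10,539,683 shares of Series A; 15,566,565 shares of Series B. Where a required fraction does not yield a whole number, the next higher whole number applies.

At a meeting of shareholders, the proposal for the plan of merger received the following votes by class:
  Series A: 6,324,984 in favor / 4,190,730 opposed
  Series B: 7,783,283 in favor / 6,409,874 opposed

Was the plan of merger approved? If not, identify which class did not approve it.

Series A: 3/5 of 10539683 = 6323809.80, rounded up to 6323810; 6,323,810 required, 6,324,984 in favor — approved.
Series B: a majority of 15566565 is 7783283; 7,783,283 required, 7,783,283 in favor — approved.

Approved — every class gave the required vote.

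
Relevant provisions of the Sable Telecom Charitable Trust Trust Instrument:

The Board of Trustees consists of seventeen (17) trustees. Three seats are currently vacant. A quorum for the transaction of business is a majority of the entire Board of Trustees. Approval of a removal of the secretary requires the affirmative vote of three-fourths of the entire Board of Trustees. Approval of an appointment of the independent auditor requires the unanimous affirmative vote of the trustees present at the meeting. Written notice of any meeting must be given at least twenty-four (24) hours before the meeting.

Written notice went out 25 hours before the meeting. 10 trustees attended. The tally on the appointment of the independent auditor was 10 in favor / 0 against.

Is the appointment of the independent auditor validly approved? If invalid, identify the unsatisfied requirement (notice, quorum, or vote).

Notice: 25 hours given; 24 required (25 ≥ 24). Satisfied.
Quorum: 10 present; quorum is 9. Satisfied.
Vote: the appointment of the independent auditor requires the unanimous vote of the trustees present (10). Unanimous means all 10, so 10 affirmative votes are needed; 10 voted in favor. Satisfied.

Valid — all requirements satisfied.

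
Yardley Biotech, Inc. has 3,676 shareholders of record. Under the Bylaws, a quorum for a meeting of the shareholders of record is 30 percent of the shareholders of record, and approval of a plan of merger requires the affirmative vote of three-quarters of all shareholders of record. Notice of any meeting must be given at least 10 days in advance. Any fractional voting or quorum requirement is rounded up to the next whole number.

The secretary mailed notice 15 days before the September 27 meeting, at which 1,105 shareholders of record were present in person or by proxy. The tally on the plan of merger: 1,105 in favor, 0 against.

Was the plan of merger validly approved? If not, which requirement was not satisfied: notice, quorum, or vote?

Notice: 15 days given; 10 required. Satisfied.
Quorum: 30% of 3,676 = 1,102.80, rounded up to 1,103; 1,105 present. Satisfied.
Vote: requires three-fourths of all shareholders of record (3,676); 3/4 of 3676 = 2757, so 2,757 needed; 1,105 in favor. Not satisfied.

Invalid — vote requirement not satisfied.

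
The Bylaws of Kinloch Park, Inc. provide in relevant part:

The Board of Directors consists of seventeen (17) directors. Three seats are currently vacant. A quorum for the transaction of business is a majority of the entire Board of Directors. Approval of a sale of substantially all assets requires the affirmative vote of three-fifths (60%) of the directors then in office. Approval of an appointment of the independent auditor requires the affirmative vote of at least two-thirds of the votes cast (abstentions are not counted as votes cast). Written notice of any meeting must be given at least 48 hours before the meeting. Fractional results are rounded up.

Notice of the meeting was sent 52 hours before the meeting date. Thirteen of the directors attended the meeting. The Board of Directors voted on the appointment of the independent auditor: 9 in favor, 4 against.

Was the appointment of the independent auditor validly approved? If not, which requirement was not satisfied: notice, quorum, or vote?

Valid — all requirements satisfied.

Notice: 52 hours given; 48 required (52 ≥ 48). Satisfied.
Quorum: 13 present; quorum is 9. Satisfied.
Vote: the appointment of the independent auditor requires two-thirds of the votes cast (13). 2/3 of 13 = 8.67, rounded up to 9, so 9 affirmative votes are needed; 9 voted in favor. Satisfied.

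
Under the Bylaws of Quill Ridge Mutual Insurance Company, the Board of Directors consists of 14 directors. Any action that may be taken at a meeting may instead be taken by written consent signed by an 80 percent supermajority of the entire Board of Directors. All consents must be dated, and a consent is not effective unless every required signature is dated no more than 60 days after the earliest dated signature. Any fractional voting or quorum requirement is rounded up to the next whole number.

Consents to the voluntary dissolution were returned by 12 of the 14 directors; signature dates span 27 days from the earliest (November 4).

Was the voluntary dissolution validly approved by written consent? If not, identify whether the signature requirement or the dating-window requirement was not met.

Signatures required: an 80 percent supermajority of 14 — 4/5 of 14 = 11.20, rounded up to 12, so 12 needed; 12 signed. Sufficient.
Dating window: the latest signature is 27 days after the earliest; the limit is 60 days. Within the window.

Effective — both the signature and dating-window requirements are satisfied.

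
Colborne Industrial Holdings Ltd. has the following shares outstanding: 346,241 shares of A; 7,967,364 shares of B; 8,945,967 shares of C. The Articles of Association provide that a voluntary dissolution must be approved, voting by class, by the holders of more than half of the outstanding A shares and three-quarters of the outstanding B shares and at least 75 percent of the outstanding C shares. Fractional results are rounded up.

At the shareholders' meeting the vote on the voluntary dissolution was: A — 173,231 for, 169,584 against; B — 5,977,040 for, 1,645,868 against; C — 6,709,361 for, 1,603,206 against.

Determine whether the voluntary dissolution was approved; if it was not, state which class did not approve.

A: a majority of 346241 is 173121; 173,121 required, 173,231 in favor — approved.
B: 3/4 of 7967364 = 5975523; 5,975,523 required, 5,977,040 in favor — approved.
C: 3/4 of 8945967 = 6709475.25, rounded up to 6709476; 6,709,476 required, 6,709,361 in favor — not approved.

Not approved — the C shares did not give the required vote.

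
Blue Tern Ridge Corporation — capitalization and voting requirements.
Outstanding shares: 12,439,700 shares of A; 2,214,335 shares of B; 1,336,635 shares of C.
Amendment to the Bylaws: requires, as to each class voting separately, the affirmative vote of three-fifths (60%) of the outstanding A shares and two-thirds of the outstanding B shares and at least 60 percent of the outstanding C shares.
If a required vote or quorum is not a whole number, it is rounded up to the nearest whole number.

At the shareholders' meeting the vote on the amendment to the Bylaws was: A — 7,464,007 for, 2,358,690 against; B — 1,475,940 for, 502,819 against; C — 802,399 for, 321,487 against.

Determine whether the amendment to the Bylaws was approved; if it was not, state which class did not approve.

A: 3/5 of 12439700 = 7463820; 7,463,820 required, 7,464,007 in favor — approved.
B: 2/3 of 2214335 = 1476223.33, rounded up to 1476224; 1,476,224 required, 1,475,940 in favor — not approved.
C: 3/5 of 1336635 = 801981; 801,981 required, 802,399 in favor — approved.

Not approved — the B shares did not give the required vote.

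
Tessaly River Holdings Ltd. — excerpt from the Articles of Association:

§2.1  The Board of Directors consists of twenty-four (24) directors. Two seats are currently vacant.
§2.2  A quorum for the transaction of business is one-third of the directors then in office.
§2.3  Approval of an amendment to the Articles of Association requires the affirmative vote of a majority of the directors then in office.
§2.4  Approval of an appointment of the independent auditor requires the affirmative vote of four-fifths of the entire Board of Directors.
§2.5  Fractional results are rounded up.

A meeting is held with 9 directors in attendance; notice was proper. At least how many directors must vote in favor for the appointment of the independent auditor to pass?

20

The appointment of the independent auditor requires four-fifths of the entire Board of Directors (24).
4/5 of 24 = 19.20, rounded up to 20.
(Only 9 can vote, so the appointment of the independent auditor cannot pass at this meeting, but the required vote is still 20.)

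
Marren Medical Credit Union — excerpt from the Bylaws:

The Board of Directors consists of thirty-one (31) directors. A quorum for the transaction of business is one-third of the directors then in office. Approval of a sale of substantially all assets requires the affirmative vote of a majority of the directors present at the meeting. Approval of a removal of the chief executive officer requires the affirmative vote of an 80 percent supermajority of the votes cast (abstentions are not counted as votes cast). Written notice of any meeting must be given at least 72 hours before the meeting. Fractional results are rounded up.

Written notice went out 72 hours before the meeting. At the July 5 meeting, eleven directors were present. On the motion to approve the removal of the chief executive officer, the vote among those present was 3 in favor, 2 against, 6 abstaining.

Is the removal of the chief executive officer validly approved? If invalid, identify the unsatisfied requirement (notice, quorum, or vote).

Invalid — vote requirement not satisfied.

Notice: 72 hours given; 72 required (72 ≥ 72). Satisfied.
Quorum: 11 present; quorum is 11. Satisfied.
Vote: the removal of the chief executive officer requires four-fifths of the votes cast (11 present − 6 abstaining = 5). 4/5 of 5 = 4, so 4 affirmative votes are needed; 3 voted in favor. Not satisfied.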